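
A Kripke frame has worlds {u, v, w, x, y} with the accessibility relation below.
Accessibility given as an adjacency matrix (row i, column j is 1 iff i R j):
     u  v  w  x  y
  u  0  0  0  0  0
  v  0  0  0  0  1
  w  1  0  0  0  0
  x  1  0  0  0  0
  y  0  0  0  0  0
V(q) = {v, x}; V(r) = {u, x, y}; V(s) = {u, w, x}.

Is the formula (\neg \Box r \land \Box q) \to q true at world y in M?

Recall that \Box ψ holds at a world iff ψ holds at every accessible world, and \Diamond ψ holds iff ψ holds at some accessible world.
At y: \neg \Box r \land \Box q is false, q is false, so (\neg \Box r \land \Box q) \to q is true.
  At y: \neg \Box r is false, \Box q is true, so \neg \Box r \land \Box q is false.
    At y: \Box r is true, so \neg \Box r is false.
      At y: no accessible worlds, so \Box r holds vacuously.
    At y: no accessible worlds, so \Box q holds vacuously.

Yes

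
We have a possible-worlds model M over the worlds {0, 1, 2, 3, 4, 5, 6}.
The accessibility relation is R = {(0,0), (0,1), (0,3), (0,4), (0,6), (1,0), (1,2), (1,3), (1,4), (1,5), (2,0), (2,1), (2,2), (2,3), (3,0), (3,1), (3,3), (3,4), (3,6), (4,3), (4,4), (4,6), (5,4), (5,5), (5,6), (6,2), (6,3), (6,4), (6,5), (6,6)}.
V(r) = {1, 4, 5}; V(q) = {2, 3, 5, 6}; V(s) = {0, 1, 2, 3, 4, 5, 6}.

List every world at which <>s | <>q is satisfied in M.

Let φ = <>s | <>q. Evaluate φ at each world:
  0 (successors {0, 1, 3, 4, 6}): φ is true.
  1 (successors {0, 2, 3, 4, 5}): φ is true.
  2 (successors {0, 1, 2, 3}): φ is true.
  3 (successors {0, 1, 3, 4, 6}): φ is true.
  4 (successors {3, 4, 6}): φ is true.
  5 (successors {4, 5, 6}): φ is true.
  6 (successors {2, 3, 4, 5, 6}): φ is true.
For instance, at 1:
  At 1: <>s is true, <>q is true, so <>s | <>q is true.
    At 1: <>s requires s at some successor in {0, 2, 3, 4, 5}.
      s holds at 0, so <>s is true at 1.
    At 1: <>q requires q at some successor in {0, 2, 3, 4, 5}.
      q holds at 2, so <>q is true at 1.
Satisfying worlds: {0, 1, 2, 3, 4, 5, 6}

0, 1, 2, 3, 4, 5, 6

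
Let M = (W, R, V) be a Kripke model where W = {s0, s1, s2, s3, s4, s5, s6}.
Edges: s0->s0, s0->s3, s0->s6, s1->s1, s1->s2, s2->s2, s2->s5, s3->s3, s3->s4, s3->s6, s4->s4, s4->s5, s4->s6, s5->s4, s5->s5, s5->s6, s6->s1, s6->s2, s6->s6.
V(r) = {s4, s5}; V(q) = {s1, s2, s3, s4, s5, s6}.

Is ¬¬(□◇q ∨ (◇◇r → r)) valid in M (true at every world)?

Yes

Let φ = ¬¬(□◇q ∨ (◇◇r → r)). Evaluate φ at each world:
  s0 (successors {s0, s3, s6}): φ is true.
  s1 (successors {s1, s2}): φ is true.
  s2 (successors {s2, s5}): φ is true.
  s3 (successors {s3, s4, s6}): φ is true.
  s4 (successors {s4, s5, s6}): φ is true.
  s5 (successors {s4, s5, s6}): φ is true.
  s6 (successors {s1, s2, s6}): φ is true.
For instance, at s4:
  At s4: ¬(□◇q ∨ (◇◇r → r)) is false, so ¬¬(□◇q ∨ (◇◇r → r)) is true.
    At s4: □◇q ∨ (◇◇r → r) is true, so ¬(□◇q ∨ (◇◇r → r)) is false.
      At s4: □◇q is true, ◇◇r → r is true, so □◇q ∨ (◇◇r → r) is true.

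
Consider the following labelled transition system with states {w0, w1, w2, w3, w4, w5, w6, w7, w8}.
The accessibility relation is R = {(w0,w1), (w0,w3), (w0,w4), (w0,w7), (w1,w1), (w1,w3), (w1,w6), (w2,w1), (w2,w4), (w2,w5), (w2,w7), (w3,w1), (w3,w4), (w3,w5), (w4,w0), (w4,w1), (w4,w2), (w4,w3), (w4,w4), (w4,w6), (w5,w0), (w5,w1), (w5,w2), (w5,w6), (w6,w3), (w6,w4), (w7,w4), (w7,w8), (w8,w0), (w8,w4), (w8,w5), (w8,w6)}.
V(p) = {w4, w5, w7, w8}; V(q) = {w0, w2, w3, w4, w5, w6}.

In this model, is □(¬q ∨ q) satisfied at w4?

At w4: □(¬q ∨ q) requires ¬q ∨ q at every successor {w0, w1, w2, w3, w4, w6}.
  At w0: ¬q ∨ q is true.
  At w1: ¬q ∨ q is true.
  At w2: ¬q ∨ q is true.
  At w3: ¬q ∨ q is true.
  At w4: ¬q ∨ q is true.
  At w6: ¬q ∨ q is true.
So □(¬q ∨ q) is true at w4.

Yes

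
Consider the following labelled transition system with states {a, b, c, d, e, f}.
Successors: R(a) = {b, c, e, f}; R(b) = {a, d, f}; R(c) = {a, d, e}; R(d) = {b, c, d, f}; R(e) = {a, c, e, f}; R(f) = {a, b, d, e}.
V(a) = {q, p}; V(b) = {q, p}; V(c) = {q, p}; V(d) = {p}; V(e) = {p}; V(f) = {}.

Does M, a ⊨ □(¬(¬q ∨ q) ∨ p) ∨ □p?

No

Recall that □ψ holds at a world iff ψ holds at every accessible world, and ◇ψ holds iff ψ holds at some accessible world.
At a: □(¬(¬q ∨ q) ∨ p) is false, □p is false, so □(¬(¬q ∨ q) ∨ p) ∨ □p is false.
  At a: □(¬(¬q ∨ q) ∨ p) requires ¬(¬q ∨ q) ∨ p at every successor {b, c, e, f}.
    ¬(¬q ∨ q) ∨ p fails at f, so □(¬(¬q ∨ q) ∨ p) is false at a.
  At a: □p requires p at every successor {b, c, e, f}.
    p fails at f, so □p is false at a.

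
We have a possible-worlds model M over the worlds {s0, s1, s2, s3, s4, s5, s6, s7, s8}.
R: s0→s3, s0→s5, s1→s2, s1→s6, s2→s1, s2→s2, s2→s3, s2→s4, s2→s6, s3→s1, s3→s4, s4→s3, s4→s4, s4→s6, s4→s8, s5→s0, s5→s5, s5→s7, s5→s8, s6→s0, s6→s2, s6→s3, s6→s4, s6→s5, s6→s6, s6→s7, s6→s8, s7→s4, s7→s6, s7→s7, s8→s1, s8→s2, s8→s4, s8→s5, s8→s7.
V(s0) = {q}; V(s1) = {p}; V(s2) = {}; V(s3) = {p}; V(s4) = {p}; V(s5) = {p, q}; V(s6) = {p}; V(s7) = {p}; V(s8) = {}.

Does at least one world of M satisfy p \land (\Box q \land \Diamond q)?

No

Let φ = p \land (\Box q \land \Diamond q). Evaluate φ at each world:
  s0 (successors {s3, s5}): φ is false.
  s1 (successors {s2, s6}): φ is false.
  s2 (successors {s1, s2, s3, s4, s6}): φ is false.
  s3 (successors {s1, s4}): φ is false.
  s4 (successors {s3, s4, s6, s8}): φ is false.
  s5 (successors {s0, s5, s7, s8}): φ is false.
  s6 (successors {s0, s2, s3, s4, s5, s6, s7, s8}): φ is false.
  s7 (successors {s4, s6, s7}): φ is false.
  s8 (successors {s1, s2, s4, s5, s7}): φ is false.
For instance, at s0:
  At s0: p is false, \Box q \land \Diamond q is false, so p \land (\Box q \land \Diamond q) is false.
    At s0: \Box q is false, \Diamond q is true, so \Box q \land \Diamond q is false.
      At s0: \Box q requires q at every successor {s3, s5}.
        q fails at s3, so \Box q is false at s0.
      At s0: \Diamond q requires q at some successor in {s3, s5}.
        q holds at s5, so \Diamond q is true at s0.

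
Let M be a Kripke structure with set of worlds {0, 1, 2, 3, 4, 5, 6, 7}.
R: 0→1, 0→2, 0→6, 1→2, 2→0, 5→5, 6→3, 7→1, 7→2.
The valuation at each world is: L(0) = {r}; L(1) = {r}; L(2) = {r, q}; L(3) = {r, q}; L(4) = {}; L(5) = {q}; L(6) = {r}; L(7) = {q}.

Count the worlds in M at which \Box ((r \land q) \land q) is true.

4

Let φ = \Box ((r \land q) \land q). Evaluate φ at each world:
  0 (successors {1, 2, 6}): φ is false.
  1 (successors {2}): φ is true.
  2 (successors {0}): φ is false.
  3 (successors ∅): φ is true.
  4 (successors ∅): φ is true.
  5 (successors {5}): φ is false.
  6 (successors {3}): φ is true.
  7 (successors {1, 2}): φ is false.
For instance, at 5:
  At 5: \Box ((r \land q) \land q) requires (r \land q) \land q at every successor {5}.
    (r \land q) \land q fails at 5, so \Box ((r \land q) \land q) is false at 5.
Satisfying worlds: {1, 3, 4, 6}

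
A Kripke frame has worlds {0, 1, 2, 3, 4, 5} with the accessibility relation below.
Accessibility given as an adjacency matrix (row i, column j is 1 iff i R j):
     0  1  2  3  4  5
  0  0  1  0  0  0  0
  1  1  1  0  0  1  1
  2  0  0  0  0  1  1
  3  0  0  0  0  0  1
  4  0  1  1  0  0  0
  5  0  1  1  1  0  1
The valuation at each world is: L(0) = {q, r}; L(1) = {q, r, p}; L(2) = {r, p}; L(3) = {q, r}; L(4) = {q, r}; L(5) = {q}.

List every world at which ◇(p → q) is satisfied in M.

Let φ = ◇(p → q). Evaluate φ at each world:
  0 (successors {1}): φ is true.
  1 (successors {0, 1, 4, 5}): φ is true.
  2 (successors {4, 5}): φ is true.
  3 (successors {5}): φ is true.
  4 (successors {1, 2}): φ is true.
  5 (successors {1, 2, 3, 5}): φ is true.
For instance, at 1:
  At 1: ◇(p → q) requires p → q at some successor in {0, 1, 4, 5}.
    p → q holds at 0, so ◇(p → q) is true at 1.
Satisfying worlds: {0, 1, 2, 3, 4, 5}

0, 1, 2, 3, 4, 5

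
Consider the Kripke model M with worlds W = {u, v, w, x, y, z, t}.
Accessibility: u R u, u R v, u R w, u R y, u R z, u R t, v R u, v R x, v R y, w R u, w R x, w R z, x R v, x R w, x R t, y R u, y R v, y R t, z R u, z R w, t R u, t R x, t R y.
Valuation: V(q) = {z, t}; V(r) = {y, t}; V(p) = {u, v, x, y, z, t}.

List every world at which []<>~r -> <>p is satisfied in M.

u, v, w, x, y, z, t

Let φ = []<>~r -> <>p. Evaluate φ at each world:
  u (successors {u, v, w, y, z, t}): φ is true.
  v (successors {u, x, y}): φ is true.
  w (successors {u, x, z}): φ is true.
  x (successors {v, w, t}): φ is true.
  y (successors {u, v, t}): φ is true.
  z (successors {u, w}): φ is true.
  t (successors {u, x, y}): φ is true.
For instance, at z:
  At z: []<>~r is true, <>p is true, so []<>~r -> <>p is true.
    At z: []<>~r requires <>~r at every successor {u, w}.
      At u: <>~r is true.
      At w: <>~r is true.
    So []<>~r is true at z.
    At z: <>p requires p at some successor in {u, w}.
      p holds at u, so <>p is true at z.
Satisfying worlds: {u, v, w, x, y, z, t}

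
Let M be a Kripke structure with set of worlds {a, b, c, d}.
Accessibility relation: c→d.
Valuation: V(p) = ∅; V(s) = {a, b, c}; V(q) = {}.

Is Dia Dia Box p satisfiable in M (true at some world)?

Let φ = Dia Dia Box p. Evaluate φ at each world:
  a (successors ∅): φ is false.
  b (successors ∅): φ is false.
  c (successors {d}): φ is false.
  d (successors ∅): φ is false.
For instance, at c:
  At c: Dia Dia Box p requires Dia Box p at some successor in {d}.
    At d: Dia Box p is false.
  So Dia Dia Box p is false at c.

No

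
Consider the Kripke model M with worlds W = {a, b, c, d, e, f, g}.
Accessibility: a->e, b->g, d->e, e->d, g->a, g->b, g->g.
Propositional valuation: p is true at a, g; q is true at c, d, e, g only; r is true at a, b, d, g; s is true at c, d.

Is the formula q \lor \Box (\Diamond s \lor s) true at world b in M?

No

Recall that \Box ψ holds at a world iff ψ holds at every accessible world, and \Diamond ψ holds iff ψ holds at some accessible world.
At b: q is false, \Box (\Diamond s \lor s) is false, so q \lor \Box (\Diamond s \lor s) is false.
  At b: \Box (\Diamond s \lor s) requires \Diamond s \lor s at every successor {g}.
    \Diamond s \lor s fails at g, so \Box (\Diamond s \lor s) is false at b.
      At g: \Diamond s is false, s is false, so \Diamond s \lor s is false.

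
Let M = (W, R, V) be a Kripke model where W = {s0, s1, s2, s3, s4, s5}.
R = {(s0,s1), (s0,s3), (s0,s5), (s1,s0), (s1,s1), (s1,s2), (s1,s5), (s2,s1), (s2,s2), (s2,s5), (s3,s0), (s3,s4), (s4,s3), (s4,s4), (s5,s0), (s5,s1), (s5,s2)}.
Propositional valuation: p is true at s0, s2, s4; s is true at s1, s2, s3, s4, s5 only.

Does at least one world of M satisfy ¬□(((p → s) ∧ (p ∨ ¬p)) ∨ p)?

No

Let φ = ¬□(((p → s) ∧ (p ∨ ¬p)) ∨ p). Evaluate φ at each world:
  s0 (successors {s1, s3, s5}): φ is false.
  s1 (successors {s0, s1, s2, s5}): φ is false.
  s2 (successors {s1, s2, s5}): φ is false.
  s3 (successors {s0, s4}): φ is false.
  s4 (successors {s3, s4}): φ is false.
  s5 (successors {s0, s1, s2}): φ is false.
For instance, at s3:
  At s3: □(((p → s) ∧ (p ∨ ¬p)) ∨ p) is true, so ¬□(((p → s) ∧ (p ∨ ¬p)) ∨ p) is false.
    At s3: □(((p → s) ∧ (p ∨ ¬p)) ∨ p) requires ((p → s) ∧ (p ∨ ¬p)) ∨ p at every successor {s0, s4}.
      At s0: ((p → s) ∧ (p ∨ ¬p)) ∨ p is true.
      At s4: ((p → s) ∧ (p ∨ ¬p)) ∨ p is true.
    So □(((p → s) ∧ (p ∨ ¬p)) ∨ p) is true at s3.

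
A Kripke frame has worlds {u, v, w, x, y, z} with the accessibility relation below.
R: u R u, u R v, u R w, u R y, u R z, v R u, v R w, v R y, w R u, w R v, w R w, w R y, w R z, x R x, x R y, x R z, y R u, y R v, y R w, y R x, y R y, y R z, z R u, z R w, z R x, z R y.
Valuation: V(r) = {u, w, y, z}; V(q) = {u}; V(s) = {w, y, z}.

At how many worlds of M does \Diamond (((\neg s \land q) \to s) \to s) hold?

6

Let φ = \Diamond (((\neg s \land q) \to s) \to s). Evaluate φ at each world:
  u (successors {u, v, w, y, z}): φ is true.
  v (successors {u, w, y}): φ is true.
  w (successors {u, v, w, y, z}): φ is true.
  x (successors {x, y, z}): φ is true.
  y (successors {u, v, w, x, y, z}): φ is true.
  z (successors {u, w, x, y}): φ is true.
For instance, at u:
  At u: \Diamond (((\neg s \land q) \to s) \to s) requires ((\neg s \land q) \to s) \to s at some successor in {u, v, w, y, z}.
    ((\neg s \land q) \to s) \to s holds at u, so \Diamond (((\neg s \land q) \to s) \to s) is true at u.
Satisfying worlds: {u, v, w, x, y, z}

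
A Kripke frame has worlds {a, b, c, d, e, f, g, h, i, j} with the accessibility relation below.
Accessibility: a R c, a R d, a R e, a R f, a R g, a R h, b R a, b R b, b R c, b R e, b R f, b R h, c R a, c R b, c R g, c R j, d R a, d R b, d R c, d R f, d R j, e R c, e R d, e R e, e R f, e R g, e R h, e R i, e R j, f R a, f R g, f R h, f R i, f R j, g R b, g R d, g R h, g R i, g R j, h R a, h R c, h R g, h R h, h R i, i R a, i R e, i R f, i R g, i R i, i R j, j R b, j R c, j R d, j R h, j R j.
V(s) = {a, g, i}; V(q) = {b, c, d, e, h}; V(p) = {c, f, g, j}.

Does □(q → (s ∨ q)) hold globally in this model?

Yes

Let φ = □(q → (s ∨ q)). Evaluate φ at each world:
  a (successors {c, d, e, f, g, h}): φ is true.
  b (successors {a, b, c, e, f, h}): φ is true.
  c (successors {a, b, g, j}): φ is true.
  d (successors {a, b, c, f, j}): φ is true.
  e (successors {c, d, e, f, g, h, i, j}): φ is true.
  f (successors {a, g, h, i, j}): φ is true.
  g (successors {b, d, h, i, j}): φ is true.
  h (successors {a, c, g, h, i}): φ is true.
  i (successors {a, e, f, g, i, j}): φ is true.
  j (successors {b, c, d, h, j}): φ is true.
For instance, at c:
  At c: □(q → (s ∨ q)) requires q → (s ∨ q) at every successor {a, b, g, j}.
    At a: q → (s ∨ q) is true.
    At b: q → (s ∨ q) is true.
    At g: q → (s ∨ q) is true.
    At j: q → (s ∨ q) is true.
  So □(q → (s ∨ q)) is true at c.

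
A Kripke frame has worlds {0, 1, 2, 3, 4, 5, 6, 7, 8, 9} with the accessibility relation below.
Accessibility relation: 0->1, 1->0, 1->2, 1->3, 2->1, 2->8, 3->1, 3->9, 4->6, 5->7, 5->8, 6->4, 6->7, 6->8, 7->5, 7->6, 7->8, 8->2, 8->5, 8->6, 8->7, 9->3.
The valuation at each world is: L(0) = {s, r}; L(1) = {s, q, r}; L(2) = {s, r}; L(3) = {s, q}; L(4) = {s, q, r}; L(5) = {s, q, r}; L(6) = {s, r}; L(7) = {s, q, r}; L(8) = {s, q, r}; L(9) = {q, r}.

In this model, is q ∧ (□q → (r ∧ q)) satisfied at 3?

Recall that □ψ holds at a world iff ψ holds at every accessible world, and ◇ψ holds iff ψ holds at some accessible world.
At 3: q is true, □q → (r ∧ q) is false, so q ∧ (□q → (r ∧ q)) is false.
  At 3: □q is true, r ∧ q is false, so □q → (r ∧ q) is false.
    At 3: □q requires q at every successor {1, 9}.
      At 1: q is true.
      At 9: q is true.
    So □q is true at 3.

No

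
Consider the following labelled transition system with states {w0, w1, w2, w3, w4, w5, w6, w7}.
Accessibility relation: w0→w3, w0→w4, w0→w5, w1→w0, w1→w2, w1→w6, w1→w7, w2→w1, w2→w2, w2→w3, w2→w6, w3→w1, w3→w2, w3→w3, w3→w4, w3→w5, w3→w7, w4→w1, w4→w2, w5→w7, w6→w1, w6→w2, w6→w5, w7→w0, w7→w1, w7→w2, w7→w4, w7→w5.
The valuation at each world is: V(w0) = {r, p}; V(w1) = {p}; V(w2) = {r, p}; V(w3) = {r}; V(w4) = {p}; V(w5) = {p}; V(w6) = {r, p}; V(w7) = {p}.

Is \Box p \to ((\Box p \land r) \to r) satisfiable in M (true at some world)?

Let φ = \Box p \to ((\Box p \land r) \to r). Evaluate φ at each world:
  w0 (successors {w3, w4, w5}): φ is true.
  w1 (successors {w0, w2, w6, w7}): φ is true.
  w2 (successors {w1, w2, w3, w6}): φ is true.
  w3 (successors {w1, w2, w3, w4, w5, w7}): φ is true.
  w4 (successors {w1, w2}): φ is true.
  w5 (successors {w7}): φ is true.
  w6 (successors {w1, w2, w5}): φ is true.
  w7 (successors {w0, w1, w2, w4, w5}): φ is true.
Detail at w0 (witness):
  At w0: \Box p is false, (\Box p \land r) \to r is true, so \Box p \to ((\Box p \land r) \to r) is true.
    At w0: \Box p requires p at every successor {w3, w4, w5}.
      p fails at w3, so \Box p is false at w0.
    At w0: \Box p \land r is false, r is true, so (\Box p \land r) \to r is true.
      At w0: \Box p is false, r is true, so \Box p \land r is false.

Yes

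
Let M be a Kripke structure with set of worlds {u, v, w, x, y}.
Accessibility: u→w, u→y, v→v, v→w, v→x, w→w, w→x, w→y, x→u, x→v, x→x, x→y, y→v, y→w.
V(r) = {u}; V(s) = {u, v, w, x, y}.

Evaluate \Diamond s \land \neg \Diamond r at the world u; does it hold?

At u: \Diamond s is true, \neg \Diamond r is true, so \Diamond s \land \neg \Diamond r is true.
  At u: \Diamond s requires s at some successor in {w, y}.
    s holds at w, so \Diamond s is true at u.
  At u: \Diamond r is false, so \neg \Diamond r is true.
    At u: \Diamond r requires r at some successor in {w, y}.
      At w: r is false.
      At y: r is false.
    So \Diamond r is false at u.

Yes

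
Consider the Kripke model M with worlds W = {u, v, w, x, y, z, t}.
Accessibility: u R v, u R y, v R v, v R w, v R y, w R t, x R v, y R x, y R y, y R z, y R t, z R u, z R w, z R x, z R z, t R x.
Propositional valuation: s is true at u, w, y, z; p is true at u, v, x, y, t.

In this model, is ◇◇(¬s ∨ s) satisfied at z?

Recall that ◇ψ holds at a world iff ψ holds at some accessible world.
At z: ◇◇(¬s ∨ s) requires ◇(¬s ∨ s) at some successor in {u, w, x, z}.
  ◇(¬s ∨ s) holds at u, so ◇◇(¬s ∨ s) is true at z.
    At u: ◇(¬s ∨ s) requires ¬s ∨ s at some successor in {v, y}.
      ¬s ∨ s holds at v, so ◇(¬s ∨ s) is true at u.

Yes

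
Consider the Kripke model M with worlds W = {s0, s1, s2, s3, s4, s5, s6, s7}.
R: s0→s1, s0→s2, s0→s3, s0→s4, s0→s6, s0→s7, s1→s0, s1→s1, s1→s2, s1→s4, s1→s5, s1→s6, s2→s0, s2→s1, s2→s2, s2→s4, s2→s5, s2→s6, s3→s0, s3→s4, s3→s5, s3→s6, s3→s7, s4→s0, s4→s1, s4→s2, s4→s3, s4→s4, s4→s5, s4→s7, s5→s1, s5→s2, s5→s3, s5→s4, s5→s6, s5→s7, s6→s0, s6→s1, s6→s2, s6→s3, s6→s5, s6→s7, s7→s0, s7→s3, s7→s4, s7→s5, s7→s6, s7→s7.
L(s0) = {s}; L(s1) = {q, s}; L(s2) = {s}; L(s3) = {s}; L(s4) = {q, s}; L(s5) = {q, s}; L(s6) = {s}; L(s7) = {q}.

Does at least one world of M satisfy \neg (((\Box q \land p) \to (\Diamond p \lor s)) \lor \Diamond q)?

Recall that \Box ψ holds at a world iff ψ holds at every accessible world, and \Diamond ψ holds iff ψ holds at some accessible world.
Let φ = \neg (((\Box q \land p) \to (\Diamond p \lor s)) \lor \Diamond q). Evaluate φ at each world:
  s0 (successors {s1, s2, s3, s4, s6, s7}): φ is false.
  s1 (successors {s0, s1, s2, s4, s5, s6}): φ is false.
  s2 (successors {s0, s1, s2, s4, s5, s6}): φ is false.
  s3 (successors {s0, s4, s5, s6, s7}): φ is false.
  s4 (successors {s0, s1, s2, s3, s4, s5, s7}): φ is false.
  s5 (successors {s1, s2, s3, s4, s6, s7}): φ is false.
  s6 (successors {s0, s1, s2, s3, s5, s7}): φ is false.
  s7 (successors {s0, s3, s4, s5, s6, s7}): φ is false.
For instance, at s3:
  At s3: ((\Box q \land p) \to (\Diamond p \lor s)) \lor \Diamond q is true, so \neg (((\Box q \land p) \to (\Diamond p \lor s)) \lor \Diamond q) is false.
    At s3: (\Box q \land p) \to (\Diamond p \lor s) is true, \Diamond q is true, so ((\Box q \land p) \to (\Diamond p \lor s)) \lor \Diamond q is true.
      At s3: \Box q \land p is false, \Diamond p \lor s is true, so (\Box q \land p) \to (\Diamond p \lor s) is true.
      At s3: \Diamond q requires q at some successor in {s0, s4, s5, s6, s7}.
        q holds at s4, so \Diamond q is true at s3.

No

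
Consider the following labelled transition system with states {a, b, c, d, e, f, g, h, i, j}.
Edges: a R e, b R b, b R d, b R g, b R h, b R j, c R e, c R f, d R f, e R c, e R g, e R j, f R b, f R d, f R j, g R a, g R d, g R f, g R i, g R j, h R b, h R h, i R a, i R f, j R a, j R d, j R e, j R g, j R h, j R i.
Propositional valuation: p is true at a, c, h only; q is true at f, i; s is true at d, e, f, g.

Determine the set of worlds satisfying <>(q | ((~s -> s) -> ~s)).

Let φ = <>(q | ((~s -> s) -> ~s)). Evaluate φ at each world:
  a (successors {e}): φ is false.
  b (successors {b, d, g, h, j}): φ is true.
  c (successors {e, f}): φ is true.
  d (successors {f}): φ is true.
  e (successors {c, g, j}): φ is true.
  f (successors {b, d, j}): φ is true.
  g (successors {a, d, f, i, j}): φ is true.
  h (successors {b, h}): φ is true.
  i (successors {a, f}): φ is true.
  j (successors {a, d, e, g, h, i}): φ is true.
For instance, at h:
  At h: <>(q | ((~s -> s) -> ~s)) requires q | ((~s -> s) -> ~s) at some successor in {b, h}.
    q | ((~s -> s) -> ~s) holds at b, so <>(q | ((~s -> s) -> ~s)) is true at h.
Satisfying worlds: {b, c, d, e, f, g, h, i, j}

b, c, d, e, f, g, h, i, j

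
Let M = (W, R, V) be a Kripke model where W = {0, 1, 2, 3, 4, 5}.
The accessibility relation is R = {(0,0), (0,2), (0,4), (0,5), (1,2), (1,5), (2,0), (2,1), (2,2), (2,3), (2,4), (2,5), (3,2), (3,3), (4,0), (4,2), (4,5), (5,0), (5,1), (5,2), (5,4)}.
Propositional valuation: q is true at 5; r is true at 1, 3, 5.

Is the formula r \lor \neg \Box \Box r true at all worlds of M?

Let φ = r \lor \neg \Box \Box r. Evaluate φ at each world:
  0 (successors {0, 2, 4, 5}): φ is true.
  1 (successors {2, 5}): φ is true.
  2 (successors {0, 1, 2, 3, 4, 5}): φ is true.
  3 (successors {2, 3}): φ is true.
  4 (successors {0, 2, 5}): φ is true.
  5 (successors {0, 1, 2, 4}): φ is true.
For instance, at 3:
  At 3: r is true, \neg \Box \Box r is true, so r \lor \neg \Box \Box r is true.
    At 3: \Box \Box r is false, so \neg \Box \Box r is true.
      At 3: \Box \Box r requires \Box r at every successor {2, 3}.
        \Box r fails at 2, so \Box \Box r is false at 3.

Yes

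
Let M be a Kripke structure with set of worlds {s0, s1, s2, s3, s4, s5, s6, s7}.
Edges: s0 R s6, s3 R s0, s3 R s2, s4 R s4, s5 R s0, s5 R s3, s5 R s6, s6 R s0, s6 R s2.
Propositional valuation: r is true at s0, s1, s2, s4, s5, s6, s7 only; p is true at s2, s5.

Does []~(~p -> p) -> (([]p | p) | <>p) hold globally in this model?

Let φ = []~(~p -> p) -> (([]p | p) | <>p). Evaluate φ at each world:
  s0 (successors {s6}): φ is false.
  s1 (successors ∅): φ is true.
  s2 (successors ∅): φ is true.
  s3 (successors {s0, s2}): φ is true.
  s4 (successors {s4}): φ is false.
  s5 (successors {s0, s3, s6}): φ is true.
  s6 (successors {s0, s2}): φ is true.
  s7 (successors ∅): φ is true.
Detail at s0 (counterexample):
  At s0: []~(~p -> p) is true, ([]p | p) | <>p is false, so []~(~p -> p) -> (([]p | p) | <>p) is false.
    At s0: []~(~p -> p) requires ~(~p -> p) at every successor {s6}.
      At s6: ~(~p -> p) is true.
    So []~(~p -> p) is true at s0.
    At s0: []p | p is false, <>p is false, so ([]p | p) | <>p is false.
      At s0: []p is false, p is false, so []p | p is false.
      At s0: <>p requires p at some successor in {s6}.
        At s6: p is false.
      So <>p is false at s0.

No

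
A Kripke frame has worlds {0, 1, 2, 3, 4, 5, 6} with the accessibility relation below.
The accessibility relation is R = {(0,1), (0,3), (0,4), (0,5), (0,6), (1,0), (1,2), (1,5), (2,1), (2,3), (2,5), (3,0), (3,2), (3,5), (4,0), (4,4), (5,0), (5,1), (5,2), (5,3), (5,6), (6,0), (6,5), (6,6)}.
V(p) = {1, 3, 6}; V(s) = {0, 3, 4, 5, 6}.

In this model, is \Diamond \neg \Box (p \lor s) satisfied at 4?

At 4: \Diamond \neg \Box (p \lor s) requires \neg \Box (p \lor s) at some successor in {0, 4}.
  At 0: \neg \Box (p \lor s) is false.
  At 4: \neg \Box (p \lor s) is false.
So \Diamond \neg \Box (p \lor s) is false at 4.

No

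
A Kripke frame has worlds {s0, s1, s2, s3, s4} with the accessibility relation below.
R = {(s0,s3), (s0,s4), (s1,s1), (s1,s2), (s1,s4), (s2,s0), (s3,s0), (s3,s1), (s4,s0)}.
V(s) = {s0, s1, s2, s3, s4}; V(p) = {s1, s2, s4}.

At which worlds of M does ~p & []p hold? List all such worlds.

Let φ = ~p & []p. Evaluate φ at each world:
  s0 (successors {s3, s4}): φ is false.
  s1 (successors {s1, s2, s4}): φ is false.
  s2 (successors {s0}): φ is false.
  s3 (successors {s0, s1}): φ is false.
  s4 (successors {s0}): φ is false.
For instance, at s3:
  At s3: ~p is true, []p is false, so ~p & []p is false.
    At s3: []p requires p at every successor {s0, s1}.
      p fails at s0, so []p is false at s3.
Satisfying worlds: none.

none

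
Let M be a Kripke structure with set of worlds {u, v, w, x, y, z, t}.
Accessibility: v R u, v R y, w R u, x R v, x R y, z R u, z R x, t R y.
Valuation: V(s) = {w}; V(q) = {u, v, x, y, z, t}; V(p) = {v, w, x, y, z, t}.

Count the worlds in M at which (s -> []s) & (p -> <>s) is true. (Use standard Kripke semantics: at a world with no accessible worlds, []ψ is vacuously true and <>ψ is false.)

1

Let φ = (s -> []s) & (p -> <>s). Evaluate φ at each world:
  u (successors ∅): φ is true.
  v (successors {u, y}): φ is false.
  w (successors {u}): φ is false.
  x (successors {v, y}): φ is false.
  y (successors ∅): φ is false.
  z (successors {u, x}): φ is false.
  t (successors {y}): φ is false.
For instance, at z:
  At z: s -> []s is true, p -> <>s is false, so (s -> []s) & (p -> <>s) is false.
    At z: s is false, []s is false, so s -> []s is true.
      At z: []s requires s at every successor {u, x}.
        s fails at u, so []s is false at z.
    At z: p is true, <>s is false, so p -> <>s is false.
      At z: <>s requires s at some successor in {u, x}.
        At u: s is false.
        At x: s is false.
      So <>s is false at z.
Satisfying worlds: {u}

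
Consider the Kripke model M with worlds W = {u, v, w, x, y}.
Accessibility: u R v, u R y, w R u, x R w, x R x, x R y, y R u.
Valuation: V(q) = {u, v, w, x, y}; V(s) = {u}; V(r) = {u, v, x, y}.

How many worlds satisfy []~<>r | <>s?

Let φ = []~<>r | <>s. Evaluate φ at each world:
  u (successors {v, y}): φ is false.
  v (successors ∅): φ is true.
  w (successors {u}): φ is true.
  x (successors {w, x, y}): φ is false.
  y (successors {u}): φ is true.
For instance, at x:
  At x: []~<>r is false, <>s is false, so []~<>r | <>s is false.
    At x: []~<>r requires ~<>r at every successor {w, x, y}.
      ~<>r fails at w, so []~<>r is false at x.
    At x: <>s requires s at some successor in {w, x, y}.
      At w: s is false.
      At x: s is false.
      At y: s is false.
    So <>s is false at x.
Satisfying worlds: {v, w, y}

3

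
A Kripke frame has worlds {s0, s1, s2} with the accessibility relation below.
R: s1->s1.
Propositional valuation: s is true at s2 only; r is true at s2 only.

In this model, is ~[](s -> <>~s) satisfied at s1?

At s1: [](s -> <>~s) is true, so ~[](s -> <>~s) is false.
  At s1: [](s -> <>~s) requires s -> <>~s at every successor {s1}.
      At s1: s is false, <>~s is true, so s -> <>~s is true.
  So [](s -> <>~s) is true at s1.

No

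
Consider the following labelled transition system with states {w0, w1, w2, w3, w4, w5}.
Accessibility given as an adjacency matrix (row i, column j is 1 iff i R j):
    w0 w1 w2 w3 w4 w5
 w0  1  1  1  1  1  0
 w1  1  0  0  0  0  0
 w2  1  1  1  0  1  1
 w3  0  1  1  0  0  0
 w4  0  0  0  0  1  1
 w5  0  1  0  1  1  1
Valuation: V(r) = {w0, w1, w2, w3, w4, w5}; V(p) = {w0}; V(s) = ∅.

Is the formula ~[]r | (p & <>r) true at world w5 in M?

No

At w5: ~[]r is false, p & <>r is false, so ~[]r | (p & <>r) is false.
  At w5: []r is true, so ~[]r is false.
    At w5: []r requires r at every successor {w1, w3, w4, w5}.
      At w1: r is true.
      At w3: r is true.
      At w4: r is true.
      At w5: r is true.
    So []r is true at w5.
  At w5: p is false, <>r is true, so p & <>r is false.
    At w5: <>r requires r at some successor in {w1, w3, w4, w5}.
      r holds at w1, so <>r is true at w5.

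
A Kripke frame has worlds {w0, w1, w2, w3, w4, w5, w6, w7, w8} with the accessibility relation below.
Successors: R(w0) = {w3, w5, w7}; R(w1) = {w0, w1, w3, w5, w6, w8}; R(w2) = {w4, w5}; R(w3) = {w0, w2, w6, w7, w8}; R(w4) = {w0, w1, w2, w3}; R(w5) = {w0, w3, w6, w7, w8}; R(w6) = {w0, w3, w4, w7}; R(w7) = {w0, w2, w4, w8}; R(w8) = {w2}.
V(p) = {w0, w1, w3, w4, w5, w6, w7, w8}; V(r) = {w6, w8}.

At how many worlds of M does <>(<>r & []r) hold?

Recall that []ψ holds at a world iff ψ holds at every accessible world, and <>ψ holds iff ψ holds at some accessible world.
Let φ = <>(<>r & []r). Evaluate φ at each world:
  w0 (successors {w3, w5, w7}): φ is false.
  w1 (successors {w0, w1, w3, w5, w6, w8}): φ is false.
  w2 (successors {w4, w5}): φ is false.
  w3 (successors {w0, w2, w6, w7, w8}): φ is false.
  w4 (successors {w0, w1, w2, w3}): φ is false.
  w5 (successors {w0, w3, w6, w7, w8}): φ is false.
  w6 (successors {w0, w3, w4, w7}): φ is false.
  w7 (successors {w0, w2, w4, w8}): φ is false.
  w8 (successors {w2}): φ is false.
For instance, at w2:
  At w2: <>(<>r & []r) requires <>r & []r at some successor in {w4, w5}.
    At w4: <>r & []r is false.
    At w5: <>r & []r is false.
  So <>(<>r & []r) is false at w2.
Satisfying worlds: none.

0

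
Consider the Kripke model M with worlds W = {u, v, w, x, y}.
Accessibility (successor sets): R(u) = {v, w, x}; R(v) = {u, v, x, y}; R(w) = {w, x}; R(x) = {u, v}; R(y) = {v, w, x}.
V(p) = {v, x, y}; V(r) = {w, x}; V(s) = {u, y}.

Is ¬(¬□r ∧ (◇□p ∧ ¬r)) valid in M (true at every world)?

Let φ = ¬(¬□r ∧ (◇□p ∧ ¬r)). Evaluate φ at each world:
  u (successors {v, w, x}): φ is true.
  v (successors {u, v, x, y}): φ is true.
  w (successors {w, x}): φ is true.
  x (successors {u, v}): φ is true.
  y (successors {v, w, x}): φ is true.
For instance, at v:
  At v: ¬□r ∧ (◇□p ∧ ¬r) is false, so ¬(¬□r ∧ (◇□p ∧ ¬r)) is true.
    At v: ¬□r is true, ◇□p ∧ ¬r is false, so ¬□r ∧ (◇□p ∧ ¬r) is false.
      At v: □r is false, so ¬□r is true.
      At v: ◇□p is false, ¬r is true, so ◇□p ∧ ¬r is false.

Yes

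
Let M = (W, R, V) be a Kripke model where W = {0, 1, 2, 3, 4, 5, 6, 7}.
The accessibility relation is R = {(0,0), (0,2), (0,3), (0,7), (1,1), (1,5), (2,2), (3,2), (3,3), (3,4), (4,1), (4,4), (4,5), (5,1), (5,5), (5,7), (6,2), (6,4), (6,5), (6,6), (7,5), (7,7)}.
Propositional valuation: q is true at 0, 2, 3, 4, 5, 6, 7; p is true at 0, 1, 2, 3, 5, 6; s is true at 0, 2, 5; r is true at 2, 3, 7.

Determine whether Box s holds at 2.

Yes

At 2: Box s requires s at every successor {2}.
  At 2: s is true.
So Box s is true at 2.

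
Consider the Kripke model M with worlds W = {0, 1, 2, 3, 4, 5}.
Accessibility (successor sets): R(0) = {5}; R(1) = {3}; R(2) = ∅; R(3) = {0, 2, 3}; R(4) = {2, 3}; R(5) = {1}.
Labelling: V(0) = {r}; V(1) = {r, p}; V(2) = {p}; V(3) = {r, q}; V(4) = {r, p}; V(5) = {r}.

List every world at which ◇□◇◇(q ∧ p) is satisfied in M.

Let φ = ◇□◇◇(q ∧ p). Evaluate φ at each world:
  0 (successors {5}): φ is false.
  1 (successors {3}): φ is false.
  2 (successors ∅): φ is false.
  3 (successors {0, 2, 3}): φ is true.
  4 (successors {2, 3}): φ is true.
  5 (successors {1}): φ is false.
For instance, at 0:
  At 0: ◇□◇◇(q ∧ p) requires □◇◇(q ∧ p) at some successor in {5}.
    At 5: □◇◇(q ∧ p) is false.
  So ◇□◇◇(q ∧ p) is false at 0.
Satisfying worlds: {3, 4}

3, 4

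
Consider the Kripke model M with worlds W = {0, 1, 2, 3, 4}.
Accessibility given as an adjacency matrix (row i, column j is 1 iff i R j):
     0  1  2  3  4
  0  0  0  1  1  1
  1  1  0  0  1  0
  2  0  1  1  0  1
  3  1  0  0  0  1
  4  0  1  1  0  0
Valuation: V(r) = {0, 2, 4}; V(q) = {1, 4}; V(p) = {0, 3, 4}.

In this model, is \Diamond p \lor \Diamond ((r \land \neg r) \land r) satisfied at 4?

No

Recall that \Diamond ψ holds at a world iff ψ holds at some accessible world.
At 4: \Diamond p is false, \Diamond ((r \land \neg r) \land r) is false, so \Diamond p \lor \Diamond ((r \land \neg r) \land r) is false.
  At 4: \Diamond p requires p at some successor in {1, 2}.
    At 1: p is false.
    At 2: p is false.
  So \Diamond p is false at 4.
  At 4: \Diamond ((r \land \neg r) \land r) requires (r \land \neg r) \land r at some successor in {1, 2}.
    At 1: (r \land \neg r) \land r is false.
    At 2: (r \land \neg r) \land r is false.
  So \Diamond ((r \land \neg r) \land r) is false at 4.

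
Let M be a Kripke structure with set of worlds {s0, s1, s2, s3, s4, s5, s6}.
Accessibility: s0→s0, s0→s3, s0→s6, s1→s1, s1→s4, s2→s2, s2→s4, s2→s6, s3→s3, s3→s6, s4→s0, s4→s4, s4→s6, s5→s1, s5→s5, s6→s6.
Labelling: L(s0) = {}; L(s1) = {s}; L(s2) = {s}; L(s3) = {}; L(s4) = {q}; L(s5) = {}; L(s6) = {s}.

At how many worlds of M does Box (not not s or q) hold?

3

Recall that Box ψ holds at a world iff ψ holds at every accessible world, and Dia ψ holds iff ψ holds at some accessible world.
Let φ = Box (not not s or q). Evaluate φ at each world:
  s0 (successors {s0, s3, s6}): φ is false.
  s1 (successors {s1, s4}): φ is true.
  s2 (successors {s2, s4, s6}): φ is true.
  s3 (successors {s3, s6}): φ is false.
  s4 (successors {s0, s4, s6}): φ is false.
  s5 (successors {s1, s5}): φ is false.
  s6 (successors {s6}): φ is true.
For instance, at s5:
  At s5: Box (not not s or q) requires not not s or q at every successor {s1, s5}.
    not not s or q fails at s5, so Box (not not s or q) is false at s5.
Satisfying worlds: {s1, s2, s6}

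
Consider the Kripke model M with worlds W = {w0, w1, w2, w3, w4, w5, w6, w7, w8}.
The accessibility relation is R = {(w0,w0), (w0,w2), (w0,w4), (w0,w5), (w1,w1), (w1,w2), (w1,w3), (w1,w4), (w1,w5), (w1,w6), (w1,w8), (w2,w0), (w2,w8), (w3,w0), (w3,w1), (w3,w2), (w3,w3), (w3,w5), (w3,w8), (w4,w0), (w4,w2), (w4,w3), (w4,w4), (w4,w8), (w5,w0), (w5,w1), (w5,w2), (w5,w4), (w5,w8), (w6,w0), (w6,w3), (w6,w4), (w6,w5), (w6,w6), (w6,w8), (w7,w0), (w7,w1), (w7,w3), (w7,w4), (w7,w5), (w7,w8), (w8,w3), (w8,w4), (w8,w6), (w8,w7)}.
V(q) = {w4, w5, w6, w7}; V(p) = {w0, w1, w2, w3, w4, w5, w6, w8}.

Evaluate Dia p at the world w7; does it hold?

Yes

At w7: Dia p requires p at some successor in {w0, w1, w3, w4, w5, w8}.
  p holds at w0, so Dia p is true at w7.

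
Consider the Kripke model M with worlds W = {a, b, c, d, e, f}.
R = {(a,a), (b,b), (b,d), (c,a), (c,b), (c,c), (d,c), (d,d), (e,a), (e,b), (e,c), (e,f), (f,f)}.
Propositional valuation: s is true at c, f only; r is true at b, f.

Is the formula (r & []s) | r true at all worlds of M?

No

Let φ = (r & []s) | r. Evaluate φ at each world:
  a (successors {a}): φ is false.
  b (successors {b, d}): φ is true.
  c (successors {a, b, c}): φ is false.
  d (successors {c, d}): φ is false.
  e (successors {a, b, c, f}): φ is false.
  f (successors {f}): φ is true.
Detail at a (counterexample):
  At a: r & []s is false, r is false, so (r & []s) | r is false.
    At a: r is false, []s is false, so r & []s is false.
      At a: []s requires s at every successor {a}.
        s fails at a, so []s is false at a.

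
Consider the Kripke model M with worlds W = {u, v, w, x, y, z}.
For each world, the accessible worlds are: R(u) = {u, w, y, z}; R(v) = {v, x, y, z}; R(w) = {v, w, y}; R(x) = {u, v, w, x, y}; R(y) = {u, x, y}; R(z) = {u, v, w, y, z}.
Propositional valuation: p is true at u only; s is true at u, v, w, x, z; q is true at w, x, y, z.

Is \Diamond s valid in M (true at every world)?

Yes

Let φ = \Diamond s. Evaluate φ at each world:
  u (successors {u, w, y, z}): φ is true.
  v (successors {v, x, y, z}): φ is true.
  w (successors {v, w, y}): φ is true.
  x (successors {u, v, w, x, y}): φ is true.
  y (successors {u, x, y}): φ is true.
  z (successors {u, v, w, y, z}): φ is true.
For instance, at u:
  At u: \Diamond s requires s at some successor in {u, w, y, z}.
    s holds at u, so \Diamond s is true at u.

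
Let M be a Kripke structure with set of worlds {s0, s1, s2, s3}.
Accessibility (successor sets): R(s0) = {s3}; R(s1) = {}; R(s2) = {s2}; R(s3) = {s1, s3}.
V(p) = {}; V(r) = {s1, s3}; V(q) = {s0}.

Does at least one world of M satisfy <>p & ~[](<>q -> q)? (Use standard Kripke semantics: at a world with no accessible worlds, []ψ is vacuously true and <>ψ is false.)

No

Let φ = <>p & ~[](<>q -> q). Evaluate φ at each world:
  s0 (successors {s3}): φ is false.
  s1 (successors ∅): φ is false.
  s2 (successors {s2}): φ is false.
  s3 (successors {s1, s3}): φ is false.
For instance, at s3:
  At s3: <>p is false, ~[](<>q -> q) is false, so <>p & ~[](<>q -> q) is false.
    At s3: <>p requires p at some successor in {s1, s3}.
      At s1: p is false.
      At s3: p is false.
    So <>p is false at s3.
    At s3: [](<>q -> q) is true, so ~[](<>q -> q) is false.
      At s3: [](<>q -> q) requires <>q -> q at every successor {s1, s3}.
        At s1: <>q -> q is true.
        At s3: <>q -> q is true.
      So [](<>q -> q) is true at s3.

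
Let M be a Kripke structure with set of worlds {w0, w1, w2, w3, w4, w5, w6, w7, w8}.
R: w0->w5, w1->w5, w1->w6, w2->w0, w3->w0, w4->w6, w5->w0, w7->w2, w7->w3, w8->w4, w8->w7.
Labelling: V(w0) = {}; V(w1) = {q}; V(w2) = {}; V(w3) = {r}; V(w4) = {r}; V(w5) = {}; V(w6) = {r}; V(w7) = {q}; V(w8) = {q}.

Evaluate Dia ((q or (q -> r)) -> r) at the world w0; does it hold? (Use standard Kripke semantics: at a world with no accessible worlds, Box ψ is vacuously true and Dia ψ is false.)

At w0: Dia ((q or (q -> r)) -> r) requires (q or (q -> r)) -> r at some successor in {w5}.
  At w5: (q or (q -> r)) -> r is false.
So Dia ((q or (q -> r)) -> r) is false at w0.

No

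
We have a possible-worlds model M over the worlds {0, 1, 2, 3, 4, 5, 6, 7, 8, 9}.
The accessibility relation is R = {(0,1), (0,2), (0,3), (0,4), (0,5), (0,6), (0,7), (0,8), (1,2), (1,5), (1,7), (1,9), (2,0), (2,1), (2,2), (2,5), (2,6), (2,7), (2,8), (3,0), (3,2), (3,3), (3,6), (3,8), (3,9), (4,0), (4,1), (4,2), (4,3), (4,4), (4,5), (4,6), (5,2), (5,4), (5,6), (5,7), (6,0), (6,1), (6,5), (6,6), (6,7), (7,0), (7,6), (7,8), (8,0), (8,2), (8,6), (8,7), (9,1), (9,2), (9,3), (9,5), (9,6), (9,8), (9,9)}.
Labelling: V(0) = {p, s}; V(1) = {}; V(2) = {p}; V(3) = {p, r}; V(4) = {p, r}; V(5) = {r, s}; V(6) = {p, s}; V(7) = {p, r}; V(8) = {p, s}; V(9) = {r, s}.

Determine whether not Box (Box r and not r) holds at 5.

Yes

At 5: Box (Box r and not r) is false, so not Box (Box r and not r) is true.
  At 5: Box (Box r and not r) requires Box r and not r at every successor {2, 4, 6, 7}.
    Box r and not r fails at 2, so Box (Box r and not r) is false at 5.
      At 2: Box r is false, not r is true, so Box r and not r is false.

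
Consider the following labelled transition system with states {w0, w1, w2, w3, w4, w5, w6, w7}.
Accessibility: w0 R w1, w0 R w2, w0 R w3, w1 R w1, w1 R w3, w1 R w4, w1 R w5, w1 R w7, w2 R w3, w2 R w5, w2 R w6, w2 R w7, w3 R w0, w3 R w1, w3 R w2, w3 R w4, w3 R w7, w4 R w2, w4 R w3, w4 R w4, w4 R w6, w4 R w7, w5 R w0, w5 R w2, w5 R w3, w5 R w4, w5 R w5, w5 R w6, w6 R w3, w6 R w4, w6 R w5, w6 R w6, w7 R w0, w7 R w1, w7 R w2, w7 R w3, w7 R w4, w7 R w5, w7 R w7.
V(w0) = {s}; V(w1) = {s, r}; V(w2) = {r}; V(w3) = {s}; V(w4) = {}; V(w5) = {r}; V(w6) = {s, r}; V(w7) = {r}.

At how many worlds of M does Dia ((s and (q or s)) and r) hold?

Let φ = Dia ((s and (q or s)) and r). Evaluate φ at each world:
  w0 (successors {w1, w2, w3}): φ is true.
  w1 (successors {w1, w3, w4, w5, w7}): φ is true.
  w2 (successors {w3, w5, w6, w7}): φ is true.
  w3 (successors {w0, w1, w2, w4, w7}): φ is true.
  w4 (successors {w2, w3, w4, w6, w7}): φ is true.
  w5 (successors {w0, w2, w3, w4, w5, w6}): φ is true.
  w6 (successors {w3, w4, w5, w6}): φ is true.
  w7 (successors {w0, w1, w2, w3, w4, w5, w7}): φ is true.
For instance, at w3:
  At w3: Dia ((s and (q or s)) and r) requires (s and (q or s)) and r at some successor in {w0, w1, w2, w4, w7}.
    (s and (q or s)) and r holds at w1, so Dia ((s and (q or s)) and r) is true at w3.
Satisfying worlds: {w0, w1, w2, w3, w4, w5, w6, w7}

8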